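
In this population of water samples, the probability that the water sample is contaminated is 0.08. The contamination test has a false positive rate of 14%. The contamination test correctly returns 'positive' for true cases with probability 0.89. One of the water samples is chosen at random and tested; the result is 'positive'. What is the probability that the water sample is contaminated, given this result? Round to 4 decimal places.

P(H | E) ≈ 0.3560

Write H for 'the water sample is contaminated'. Prior odds H:¬H = 0.08/0.92 = 0.086957. For the 'positive' outcome, the likelihood ratio is 0.89/0.14 = 6.3571.
Posterior odds = 0.086957 × 6.3571 = 0.55280, so P(H|E) = 0.55280/(1+0.55280) = 0.3560.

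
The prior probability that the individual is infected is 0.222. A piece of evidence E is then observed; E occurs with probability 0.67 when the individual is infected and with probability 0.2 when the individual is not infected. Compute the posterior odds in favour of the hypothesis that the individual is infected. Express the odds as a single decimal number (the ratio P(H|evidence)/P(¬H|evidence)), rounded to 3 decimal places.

Prior odds = 0.222/(1−0.222) = 0.28535. In log-odds, ln(0.28535) = -1.2540.
Add log likelihood ratio: ln(3.3500) = 1.2090.
Posterior log-odds = -0.045089, so posterior odds = exp(-0.045089) = 0.95591.

Posterior odds ≈ 0.956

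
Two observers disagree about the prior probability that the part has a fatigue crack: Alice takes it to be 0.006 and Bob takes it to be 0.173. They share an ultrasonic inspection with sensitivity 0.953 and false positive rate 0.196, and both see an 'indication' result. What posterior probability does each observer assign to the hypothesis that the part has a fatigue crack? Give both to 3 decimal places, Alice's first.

Alice: 0.029; Bob: 0.504

The likelihood ratio for an 'indication' result is 0.953/0.196 = 4.8622.
Alice: prior odds 0.006/0.994 = 0.0060362; posterior odds 0.029350; posterior probability 0.029.
Bob: prior odds 0.173/0.827 = 0.20919; posterior odds 1.0171; posterior probability 0.504.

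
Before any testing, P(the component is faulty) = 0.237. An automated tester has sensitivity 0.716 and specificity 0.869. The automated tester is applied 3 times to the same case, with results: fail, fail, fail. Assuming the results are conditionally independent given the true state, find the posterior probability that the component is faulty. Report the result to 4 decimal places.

Let H be the event that the component is faulty; start with P(H) = 0.237. P('fail'|H) = 0.716, P('fail'|¬H) = 0.131.
Update on result 1 ('fail'): P(H) ← 0.716·0.2370 / (0.716·0.2370 + 0.131·0.7630) = 0.16969/0.26964 = 0.6293.
Update on result 2 ('fail'): P(H) ← 0.716·0.6293 / (0.716·0.6293 + 0.131·0.3707) = 0.45059/0.49915 = 0.9027.
Update on result 3 ('fail'): P(H) ← 0.716·0.9027 / (0.716·0.9027 + 0.131·0.0973) = 0.64634/0.65909 = 0.9807.

Posterior P(H) ≈ 0.9807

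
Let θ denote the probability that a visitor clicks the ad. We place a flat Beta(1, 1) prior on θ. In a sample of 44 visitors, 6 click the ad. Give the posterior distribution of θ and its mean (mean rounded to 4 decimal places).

Posterior: Beta(7, 39); mean ≈ 0.1522

Observing 6 successes and 38 failures updates Beta(1, 1) by adding the success and failure counts to the two shape parameters: α = 1+6 = 7, β = 1+38 = 39.
E[θ | data] = 7/(7+39) = 0.1522.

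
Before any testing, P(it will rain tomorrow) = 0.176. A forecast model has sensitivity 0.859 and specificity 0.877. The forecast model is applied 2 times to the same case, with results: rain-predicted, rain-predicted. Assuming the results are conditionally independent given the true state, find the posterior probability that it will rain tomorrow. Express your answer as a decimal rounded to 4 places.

Let H be the event that it will rain tomorrow; start with P(H) = 0.176. P('rain-predicted'|H) = 0.859, P('rain-predicted'|¬H) = 0.123.
Update on result 1 ('rain-predicted'): P(H) ← 0.859·0.1760 / (0.859·0.1760 + 0.123·0.8240) = 0.15118/0.25254 = 0.5987.
Update on result 2 ('rain-predicted'): P(H) ← 0.859·0.5987 / (0.859·0.5987 + 0.123·0.4013) = 0.51425/0.56362 = 0.9124.

Posterior P(H) ≈ 0.9124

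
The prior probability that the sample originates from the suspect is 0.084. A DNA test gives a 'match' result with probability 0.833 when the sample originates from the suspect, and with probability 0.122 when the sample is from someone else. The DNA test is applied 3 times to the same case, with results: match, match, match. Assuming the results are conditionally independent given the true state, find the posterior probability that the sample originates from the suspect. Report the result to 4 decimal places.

Posterior P(H) ≈ 0.9669

With H the event that the sample originates from the suspect, the joint likelihood of the observed sequence is P(data|H) = 0.833·0.833·0.833 = 0.57801 and P(data|¬H) = 0.122·0.122·0.122 = 0.0018158.
Bayes: P(H|data) = 0.084·0.57801 / (0.084·0.57801 + 0.916·0.0018158) = 0.048553/0.050216 = 0.9669.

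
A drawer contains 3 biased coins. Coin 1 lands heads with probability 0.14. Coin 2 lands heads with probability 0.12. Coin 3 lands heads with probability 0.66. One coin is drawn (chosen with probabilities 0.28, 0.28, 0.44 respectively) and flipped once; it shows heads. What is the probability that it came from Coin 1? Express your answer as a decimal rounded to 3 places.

P(heads|C1) = 0.14; P(heads|C2) = 0.12; P(heads|C3) = 0.66.
Prior × likelihood for each source: 0.28·0.14=0.03920, 0.28·0.12=0.03360, 0.44·0.66=0.2904. Summing gives P(heads) = 0.36320.
P(Coin 1 | heads) = 0.03920 / 0.36320 = 0.108.

Posterior probability ≈ 0.108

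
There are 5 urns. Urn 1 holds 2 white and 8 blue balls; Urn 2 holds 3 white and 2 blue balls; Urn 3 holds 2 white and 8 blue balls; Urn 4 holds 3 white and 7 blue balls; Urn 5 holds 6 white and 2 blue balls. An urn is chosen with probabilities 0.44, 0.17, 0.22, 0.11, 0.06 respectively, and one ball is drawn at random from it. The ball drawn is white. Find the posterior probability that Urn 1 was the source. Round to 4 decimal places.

Posterior probability ≈ 0.2821

Tabulate prior·likelihood by source: [1] prior 0.44, lik 0.2, product 0.08800; [2] prior 0.17, lik 0.6, product 0.1020; [3] prior 0.22, lik 0.2, product 0.04400; [4] prior 0.11, lik 0.3, product 0.03300; [5] prior 0.06, lik 0.75, product 0.04500.
Normalizing constant = 0.31200; the posterior for Urn 1 is its product over the sum, 0.08800/0.31200 = 0.2821.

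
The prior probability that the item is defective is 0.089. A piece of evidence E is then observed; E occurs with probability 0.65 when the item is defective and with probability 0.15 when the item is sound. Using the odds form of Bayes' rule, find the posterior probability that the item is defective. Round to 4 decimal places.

Posterior probability ≈ 0.2974

Prior odds = 0.089/(1−0.089) = 0.097695.
Likelihood ratio for E = 0.65/0.15 = 4.3333.
Posterior odds = prior odds × LR = 0.42334.
Posterior probability = odds/(1+odds) = 0.42334/1.4233 = 0.2974.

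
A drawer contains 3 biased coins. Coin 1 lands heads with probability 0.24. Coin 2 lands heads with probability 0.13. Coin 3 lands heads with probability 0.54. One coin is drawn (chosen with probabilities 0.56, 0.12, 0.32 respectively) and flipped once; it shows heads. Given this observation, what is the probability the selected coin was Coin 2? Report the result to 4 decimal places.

Tabulate prior·likelihood by source: [1] prior 0.56, lik 0.24, product 0.1344; [2] prior 0.12, lik 0.13, product 0.01560; [3] prior 0.32, lik 0.54, product 0.1728.
Normalizing constant = 0.32280; the posterior for Coin 2 is its product over the sum, 0.01560/0.32280 = 0.0483.

Posterior probability ≈ 0.0483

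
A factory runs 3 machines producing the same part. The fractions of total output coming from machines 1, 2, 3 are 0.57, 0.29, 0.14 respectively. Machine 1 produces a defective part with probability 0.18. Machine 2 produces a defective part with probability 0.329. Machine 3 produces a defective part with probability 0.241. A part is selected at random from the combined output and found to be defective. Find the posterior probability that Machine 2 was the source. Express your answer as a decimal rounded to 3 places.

P(defective|M1) = 0.18; P(defective|M2) = 0.329; P(defective|M3) = 0.241.
Prior × likelihood for each source: 0.57·0.18=0.1026, 0.29·0.329=0.09541, 0.14·0.241=0.03374. Summing gives P(defective) = 0.23175.
P(Machine 2 | defective) = 0.09541 / 0.23175 = 0.412.

Posterior probability ≈ 0.412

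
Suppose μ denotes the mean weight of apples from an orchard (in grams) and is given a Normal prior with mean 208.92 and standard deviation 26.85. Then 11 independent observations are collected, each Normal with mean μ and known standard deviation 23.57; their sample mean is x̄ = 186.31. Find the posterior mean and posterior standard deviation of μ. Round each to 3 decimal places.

Posterior mean ≈ 187.790; posterior SD ≈ 6.870

With known σ, the Normal prior is conjugate. Weight on the data is w = (n/σ²)/(n/σ² + 1/τ₀²) = 0.0198004/(0.0198004+0.00138711) = 0.93453.
Posterior mean = w·x̄ + (1−w)·μ₀ = 0.93453·186.31 + 0.065468·208.92 = 187.790. Posterior variance = 1/(0.0198004+0.00138711) = 47.1977, so SD = 6.870.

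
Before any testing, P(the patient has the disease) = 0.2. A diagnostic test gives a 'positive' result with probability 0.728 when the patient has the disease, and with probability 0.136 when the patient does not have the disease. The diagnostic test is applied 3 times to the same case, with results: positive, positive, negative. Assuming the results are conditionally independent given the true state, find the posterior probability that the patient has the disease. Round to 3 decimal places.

Let H be the event that the patient has the disease; start with P(H) = 0.2. P('positive'|H) = 0.728, P('positive'|¬H) = 0.136.
Update on result 1 ('positive'): P(H) ← 0.728·0.2000 / (0.728·0.2000 + 0.136·0.8000) = 0.14560/0.25440 = 0.5723.
Update on result 2 ('positive'): P(H) ← 0.728·0.5723 / (0.728·0.5723 + 0.136·0.4277) = 0.41665/0.47482 = 0.8775.
Update on result 3 ('negative'): P(H) ← 0.272·0.8775 / (0.272·0.8775 + 0.864·0.1225) = 0.23868/0.34452 = 0.6928.

Posterior P(H) ≈ 0.693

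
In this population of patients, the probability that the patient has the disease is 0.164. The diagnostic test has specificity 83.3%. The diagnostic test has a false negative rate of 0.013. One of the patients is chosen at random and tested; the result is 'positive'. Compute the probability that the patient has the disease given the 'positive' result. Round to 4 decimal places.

P(H | E) ≈ 0.5369

Write H for 'the patient has the disease'. Prior odds H:¬H = 0.164/0.836 = 0.19617. For the 'positive' outcome, the likelihood ratio is 0.987/0.167 = 5.9102.
Posterior odds = 0.19617 × 5.9102 = 1.1594, so P(H|E) = 1.1594/(1+1.1594) = 0.5369.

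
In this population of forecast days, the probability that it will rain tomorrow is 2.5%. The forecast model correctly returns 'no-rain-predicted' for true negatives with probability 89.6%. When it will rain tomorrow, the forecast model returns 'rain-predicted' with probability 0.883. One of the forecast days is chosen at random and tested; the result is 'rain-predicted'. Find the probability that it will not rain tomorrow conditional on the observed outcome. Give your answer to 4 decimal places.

P(¬H | E) ≈ 0.8212

Let H be the event that it will rain tomorrow. P(H) = 0.025, so P(¬H) = 0.975. With E the 'rain-predicted' result, P(E|H) = 0.883 and P(E|¬H) = 0.104.
P(E) = 0.883·0.025 + 0.104·0.975 = 0.022075 + 0.10140 = 0.12347.
By Bayes' theorem, P(H|E) = 0.022075 / 0.12347 = 0.1788. Hence P(¬H|E) = 1 − 0.1788 = 0.8212.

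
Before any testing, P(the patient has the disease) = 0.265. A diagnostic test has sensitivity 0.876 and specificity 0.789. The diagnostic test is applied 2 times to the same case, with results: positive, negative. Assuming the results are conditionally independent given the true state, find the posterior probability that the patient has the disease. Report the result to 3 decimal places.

Let H be the event that the patient has the disease; start with P(H) = 0.265. P('positive'|H) = 0.876, P('positive'|¬H) = 0.211.
Update on result 1 ('positive'): P(H) ← 0.876·0.2650 / (0.876·0.2650 + 0.211·0.7350) = 0.23214/0.38723 = 0.5995.
Update on result 2 ('negative'): P(H) ← 0.124·0.5995 / (0.124·0.5995 + 0.789·0.4005) = 0.074338/0.39033 = 0.1904.

Posterior P(H) ≈ 0.190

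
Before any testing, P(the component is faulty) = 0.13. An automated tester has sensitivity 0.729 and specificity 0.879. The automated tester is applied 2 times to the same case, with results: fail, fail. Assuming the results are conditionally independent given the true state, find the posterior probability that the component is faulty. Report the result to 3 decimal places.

Posterior P(H) ≈ 0.844

With H the event that the component is faulty, the joint likelihood of the observed sequence is P(data|H) = 0.729·0.729 = 0.53144 and P(data|¬H) = 0.121·0.121 = 0.014641.
Bayes: P(H|data) = 0.13·0.53144 / (0.13·0.53144 + 0.87·0.014641) = 0.069087/0.081825 = 0.8443.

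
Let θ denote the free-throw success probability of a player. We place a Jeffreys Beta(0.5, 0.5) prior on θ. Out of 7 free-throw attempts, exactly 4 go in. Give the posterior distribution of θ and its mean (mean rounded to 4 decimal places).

Observing 4 successes and 3 failures updates Beta(0.5, 0.5) by adding the success and failure counts to the two shape parameters: α = 0.5+4 = 4.5, β = 0.5+3 = 3.5.
Posterior mean = α/(α+β) = 4.5/8 = 0.5625.

Posterior: Beta(4.5, 3.5); mean ≈ 0.5625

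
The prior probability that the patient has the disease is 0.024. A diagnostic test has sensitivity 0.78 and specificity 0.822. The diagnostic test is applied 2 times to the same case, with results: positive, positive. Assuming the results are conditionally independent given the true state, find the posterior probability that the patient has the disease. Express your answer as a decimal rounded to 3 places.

With H the event that the patient has the disease, the joint likelihood of the observed sequence is P(data|H) = 0.78·0.78 = 0.60840 and P(data|¬H) = 0.178·0.178 = 0.031684.
Bayes: P(H|data) = 0.024·0.60840 / (0.024·0.60840 + 0.976·0.031684) = 0.014602/0.045525 = 0.3207.

Posterior P(H) ≈ 0.321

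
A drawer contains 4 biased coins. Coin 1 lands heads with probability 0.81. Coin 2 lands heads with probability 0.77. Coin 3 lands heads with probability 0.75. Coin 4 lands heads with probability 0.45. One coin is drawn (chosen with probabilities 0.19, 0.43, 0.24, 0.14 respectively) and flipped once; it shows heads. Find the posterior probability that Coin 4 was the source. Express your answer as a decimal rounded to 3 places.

Tabulate prior·likelihood by source: [1] prior 0.19, lik 0.81, product 0.1539; [2] prior 0.43, lik 0.77, product 0.3311; [3] prior 0.24, lik 0.75, product 0.1800; [4] prior 0.14, lik 0.45, product 0.06300.
Normalizing constant = 0.72800; the posterior for Coin 4 is its product over the sum, 0.06300/0.72800 = 0.087.

Posterior probability ≈ 0.087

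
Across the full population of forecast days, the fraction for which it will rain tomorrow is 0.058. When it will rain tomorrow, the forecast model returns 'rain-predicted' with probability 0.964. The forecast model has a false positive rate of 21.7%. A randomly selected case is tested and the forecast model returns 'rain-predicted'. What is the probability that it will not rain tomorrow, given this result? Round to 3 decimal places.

P(¬H | E) ≈ 0.785

Let H be the event that it will rain tomorrow. P(H) = 0.058, so P(¬H) = 0.942. With E the 'rain-predicted' result, P(E|H) = 0.964 and P(E|¬H) = 0.217.
P(E) = 0.964·0.058 + 0.217·0.942 = 0.055912 + 0.20441 = 0.26033.
By Bayes' theorem, P(H|E) = 0.055912 / 0.26033 = 0.215. Hence P(¬H|E) = 1 − 0.215 = 0.785.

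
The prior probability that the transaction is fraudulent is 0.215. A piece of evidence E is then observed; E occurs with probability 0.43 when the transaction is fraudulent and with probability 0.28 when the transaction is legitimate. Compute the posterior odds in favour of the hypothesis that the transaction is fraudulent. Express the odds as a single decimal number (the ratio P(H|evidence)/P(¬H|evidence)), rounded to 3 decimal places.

Prior odds = 0.215/(1−0.215) = 0.27389.
Likelihood ratio for E = 0.43/0.28 = 1.5357.
Posterior odds = prior odds × LR = 0.42061.

Posterior odds ≈ 0.421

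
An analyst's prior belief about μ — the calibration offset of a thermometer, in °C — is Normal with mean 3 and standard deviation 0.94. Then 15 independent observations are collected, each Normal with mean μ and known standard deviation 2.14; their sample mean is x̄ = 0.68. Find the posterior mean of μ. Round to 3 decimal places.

Posterior mean ≈ 1.276

Prior precision 1/τ₀² = 1/0.94² = 1.13173; data precision n/σ² = 15/2.14² = 3.27540.
Posterior precision = 1.13173 + 3.27540 = 4.40713.
Posterior mean = (1.13173·3 + 3.27540·0.68) / 4.40713 = 1.276.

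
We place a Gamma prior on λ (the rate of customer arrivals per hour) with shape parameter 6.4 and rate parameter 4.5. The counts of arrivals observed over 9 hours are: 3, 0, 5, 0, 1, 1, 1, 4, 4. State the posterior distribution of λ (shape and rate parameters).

Total count ∑xᵢ = 19 over n = 9 hours.
Gamma is conjugate to the Poisson likelihood: posterior is Gamma(shape = 6.4+19 = 25.4, rate = 4.5+9 = 13.5).

Posterior: Gamma(shape=25.4, rate=13.5)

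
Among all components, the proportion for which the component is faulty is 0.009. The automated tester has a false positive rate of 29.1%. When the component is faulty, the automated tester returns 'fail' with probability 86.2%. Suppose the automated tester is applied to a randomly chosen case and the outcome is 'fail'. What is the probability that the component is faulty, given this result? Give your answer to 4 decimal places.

Write H for 'the component is faulty'. Prior odds H:¬H = 0.009/0.991 = 0.0090817. For the 'fail' outcome, the likelihood ratio is 0.862/0.291 = 2.9622.
Posterior odds = 0.0090817 × 2.9622 = 0.026902, so P(H|E) = 0.026902/(1+0.026902) = 0.0262.

P(H | E) ≈ 0.0262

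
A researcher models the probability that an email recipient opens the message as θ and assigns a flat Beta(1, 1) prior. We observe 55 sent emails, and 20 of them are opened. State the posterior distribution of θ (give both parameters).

Posterior: Beta(21, 36)

The binomial likelihood is conjugate to the Beta prior: with 20 successes and 35 failures, the posterior is Beta(1+20, 1+35) = Beta(21, 36).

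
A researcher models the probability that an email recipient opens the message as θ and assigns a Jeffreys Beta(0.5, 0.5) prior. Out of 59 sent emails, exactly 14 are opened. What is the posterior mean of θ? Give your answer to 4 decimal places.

The binomial likelihood is conjugate to the Beta prior: with 14 successes and 45 failures, the posterior is Beta(0.5+14, 0.5+45) = Beta(14.5, 45.5).
Posterior mean = α/(α+β) = 14.5/60 = 0.2417.

Posterior mean ≈ 0.2417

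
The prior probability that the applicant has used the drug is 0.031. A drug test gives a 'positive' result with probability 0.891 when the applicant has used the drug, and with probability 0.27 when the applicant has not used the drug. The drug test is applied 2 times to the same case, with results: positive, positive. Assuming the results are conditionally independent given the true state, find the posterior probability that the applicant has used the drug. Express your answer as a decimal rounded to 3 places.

Posterior P(H) ≈ 0.258

With H the event that the applicant has used the drug, the joint likelihood of the observed sequence is P(data|H) = 0.891·0.891 = 0.79388 and P(data|¬H) = 0.27·0.27 = 0.072900.
Bayes: P(H|data) = 0.031·0.79388 / (0.031·0.79388 + 0.969·0.072900) = 0.024610/0.095250 = 0.2584.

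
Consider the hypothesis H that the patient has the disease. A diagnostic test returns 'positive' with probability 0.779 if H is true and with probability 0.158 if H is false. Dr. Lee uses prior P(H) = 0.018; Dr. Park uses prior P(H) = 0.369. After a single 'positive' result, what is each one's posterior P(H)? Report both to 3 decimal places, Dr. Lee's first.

P('+'|H) = 0.779, P('+'|¬H) = 0.158.
Dr. Lee: numerator 0.779·0.018 = 0.014022; evidence = 0.014022+0.158·0.982 = 0.16918; posterior = 0.083.
Dr. Park: numerator 0.779·0.369 = 0.28745; evidence = 0.28745+0.158·0.631 = 0.38715; posterior = 0.742.

Dr. Lee: 0.083; Dr. Park: 0.742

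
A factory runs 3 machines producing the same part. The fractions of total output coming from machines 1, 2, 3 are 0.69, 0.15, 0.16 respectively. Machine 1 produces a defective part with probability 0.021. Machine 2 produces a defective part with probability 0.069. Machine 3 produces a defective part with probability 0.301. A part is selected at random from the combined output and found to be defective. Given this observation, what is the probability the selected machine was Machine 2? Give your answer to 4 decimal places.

Posterior probability ≈ 0.1418

P(defective|M1) = 0.021; P(defective|M2) = 0.069; P(defective|M3) = 0.301.
Prior × likelihood for each source: 0.69·0.021=0.01449, 0.15·0.069=0.01035, 0.16·0.301=0.04816. Summing gives P(defective) = 0.073000.
P(Machine 2 | defective) = 0.01035 / 0.073000 = 0.1418.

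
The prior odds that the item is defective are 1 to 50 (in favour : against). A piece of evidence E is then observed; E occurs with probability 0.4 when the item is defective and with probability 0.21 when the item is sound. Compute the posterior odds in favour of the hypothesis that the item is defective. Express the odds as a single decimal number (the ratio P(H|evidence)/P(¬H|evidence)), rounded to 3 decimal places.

Prior odds = 1/50 = 0.020000.
Likelihood ratio for E = 0.4/0.21 = 1.9048.
Posterior odds = prior odds × LR = 0.038095.

Posterior odds ≈ 0.038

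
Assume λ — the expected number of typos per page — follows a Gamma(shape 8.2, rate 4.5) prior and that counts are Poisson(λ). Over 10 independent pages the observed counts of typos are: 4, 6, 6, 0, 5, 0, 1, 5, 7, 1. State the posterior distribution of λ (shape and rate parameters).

The Poisson likelihood adds the total count to the shape and the number of exposure periods to the rate. Here ∑xᵢ = 35 and n = 10, so shape 8.2→43.2 and rate 4.5→14.5.

Posterior: Gamma(shape=43.2, rate=14.5)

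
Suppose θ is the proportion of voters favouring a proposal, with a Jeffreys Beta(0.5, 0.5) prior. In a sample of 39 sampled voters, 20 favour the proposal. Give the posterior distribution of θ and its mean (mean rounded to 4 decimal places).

The binomial likelihood is conjugate to the Beta prior: with 20 successes and 19 failures, the posterior is Beta(0.5+20, 0.5+19) = Beta(20.5, 19.5).
Posterior mean = α/(α+β) = 20.5/40 = 0.5125.

Posterior: Beta(20.5, 19.5); mean ≈ 0.5125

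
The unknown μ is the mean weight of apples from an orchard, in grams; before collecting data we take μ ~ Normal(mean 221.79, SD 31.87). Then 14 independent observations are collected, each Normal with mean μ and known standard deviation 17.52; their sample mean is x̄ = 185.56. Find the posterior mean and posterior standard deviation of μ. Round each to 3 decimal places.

Prior precision 1/τ₀² = 1/31.87² = 0.00098455; data precision n/σ² = 14/17.52² = 0.0456100.
Posterior precision = 0.00098455 + 0.0456100 = 0.0465945, giving posterior SD = 1/√0.0465945 = 4.633.
Posterior mean = (0.00098455·221.79 + 0.0456100·185.56) / 0.0465945 = 186.326.

Posterior mean ≈ 186.326; posterior SD ≈ 4.633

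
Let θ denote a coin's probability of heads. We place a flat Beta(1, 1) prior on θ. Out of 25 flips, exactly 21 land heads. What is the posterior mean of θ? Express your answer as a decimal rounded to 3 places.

Posterior mean ≈ 0.815

Observing 21 successes and 4 failures updates Beta(1, 1) by adding the success and failure counts to the two shape parameters: α = 1+21 = 22, β = 1+4 = 5.
E[θ | data] = 22/(22+5) = 0.815.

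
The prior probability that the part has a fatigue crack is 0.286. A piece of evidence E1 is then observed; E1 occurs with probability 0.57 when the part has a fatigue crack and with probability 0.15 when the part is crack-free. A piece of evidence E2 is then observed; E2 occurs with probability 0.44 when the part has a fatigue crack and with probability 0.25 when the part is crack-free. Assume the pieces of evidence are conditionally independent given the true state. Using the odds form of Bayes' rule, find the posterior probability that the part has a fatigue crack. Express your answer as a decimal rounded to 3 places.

Prior odds = 0.286/(1−0.286) = 0.40056. In log-odds, ln(0.40056) = -0.91489.
Add log likelihood ratios: ln(3.8000) + ln(1.7600) = 1.9003.
Posterior log-odds = 0.98542, so posterior odds = exp(0.98542) = 2.6789. Converting, P(H|E) = 2.6789/3.6789 = 0.728.

Posterior probability ≈ 0.728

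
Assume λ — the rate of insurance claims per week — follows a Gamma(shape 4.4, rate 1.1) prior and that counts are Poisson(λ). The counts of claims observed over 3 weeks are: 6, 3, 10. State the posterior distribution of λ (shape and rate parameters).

The Poisson likelihood adds the total count to the shape and the number of exposure periods to the rate. Here ∑xᵢ = 19 and n = 3, so shape 4.4→23.4 and rate 1.1→4.1.

Posterior: Gamma(shape=23.4, rate=4.1)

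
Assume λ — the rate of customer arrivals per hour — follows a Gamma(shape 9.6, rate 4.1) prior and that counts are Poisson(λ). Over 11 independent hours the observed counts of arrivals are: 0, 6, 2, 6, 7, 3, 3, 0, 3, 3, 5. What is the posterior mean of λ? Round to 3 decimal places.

The Poisson likelihood adds the total count to the shape and the number of exposure periods to the rate. Here ∑xᵢ = 38 and n = 11, so shape 9.6→47.6 and rate 4.1→15.1.
Posterior mean = shape/rate = 47.6/15.1 = 3.152.

Posterior mean ≈ 3.152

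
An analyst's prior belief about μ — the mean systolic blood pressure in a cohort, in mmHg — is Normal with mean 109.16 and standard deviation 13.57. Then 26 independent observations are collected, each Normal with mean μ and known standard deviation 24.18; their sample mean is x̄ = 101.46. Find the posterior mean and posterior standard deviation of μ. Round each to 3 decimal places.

Posterior mean ≈ 102.298; posterior SD ≈ 4.477

With known σ, the Normal prior is conjugate. Weight on the data is w = (n/σ²)/(n/σ² + 1/τ₀²) = 0.0444693/(0.0444693+0.00543051) = 0.89117.
Posterior mean = w·x̄ + (1−w)·μ₀ = 0.89117·101.46 + 0.10883·109.16 = 102.298. Posterior variance = 1/(0.0444693+0.00543051) = 20.0401, so SD = 4.477.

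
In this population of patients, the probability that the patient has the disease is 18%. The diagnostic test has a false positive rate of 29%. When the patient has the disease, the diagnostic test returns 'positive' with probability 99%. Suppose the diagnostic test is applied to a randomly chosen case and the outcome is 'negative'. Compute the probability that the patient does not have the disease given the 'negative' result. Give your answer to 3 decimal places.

Write H for 'the patient has the disease'. Prior odds H:¬H = 0.18/0.82 = 0.21951. For the 'negative' outcome, the likelihood ratio is 0.01/0.71 = 0.014085.
Posterior odds = 0.21951 × 0.014085 = 0.0030917, so P(H|E) = 0.0030917/(1+0.0030917) = 0.003. Then P(¬H|E) = 1 − 0.003 = 0.997.

P(¬H | E) ≈ 0.997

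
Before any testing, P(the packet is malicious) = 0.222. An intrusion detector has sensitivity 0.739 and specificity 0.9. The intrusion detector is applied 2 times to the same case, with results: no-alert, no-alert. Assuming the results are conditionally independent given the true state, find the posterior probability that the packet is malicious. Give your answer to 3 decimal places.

Posterior P(H) ≈ 0.023

Let H be the event that the packet is malicious; start with P(H) = 0.222. P('alert'|H) = 0.739, P('alert'|¬H) = 0.1.
Update on result 1 ('no-alert'): P(H) ← 0.261·0.2220 / (0.261·0.2220 + 0.9·0.7780) = 0.057942/0.75814 = 0.0764.
Update on result 2 ('no-alert'): P(H) ← 0.261·0.0764 / (0.261·0.0764 + 0.9·0.9236) = 0.019947/0.85116 = 0.0234.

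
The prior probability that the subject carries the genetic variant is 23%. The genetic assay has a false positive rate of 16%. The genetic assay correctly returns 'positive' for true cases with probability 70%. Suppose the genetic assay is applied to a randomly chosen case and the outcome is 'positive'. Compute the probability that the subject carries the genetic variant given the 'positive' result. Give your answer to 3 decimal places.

Write H for 'the subject carries the genetic variant'. Prior odds H:¬H = 0.23/0.77 = 0.29870. For the 'positive' outcome, the likelihood ratio is 0.7/0.16 = 4.3750.
Posterior odds = 0.29870 × 4.3750 = 1.3068, so P(H|E) = 1.3068/(1+1.3068) = 0.567.

P(H | E) ≈ 0.567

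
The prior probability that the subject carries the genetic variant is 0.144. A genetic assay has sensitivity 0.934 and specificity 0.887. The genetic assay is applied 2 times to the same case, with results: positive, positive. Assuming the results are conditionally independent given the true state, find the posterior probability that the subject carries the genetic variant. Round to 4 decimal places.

With H the event that the subject carries the genetic variant, the joint likelihood of the observed sequence is P(data|H) = 0.934·0.934 = 0.87236 and P(data|¬H) = 0.113·0.113 = 0.012769.
Bayes: P(H|data) = 0.144·0.87236 / (0.144·0.87236 + 0.856·0.012769) = 0.12562/0.13655 = 0.9200.

Posterior P(H) ≈ 0.9200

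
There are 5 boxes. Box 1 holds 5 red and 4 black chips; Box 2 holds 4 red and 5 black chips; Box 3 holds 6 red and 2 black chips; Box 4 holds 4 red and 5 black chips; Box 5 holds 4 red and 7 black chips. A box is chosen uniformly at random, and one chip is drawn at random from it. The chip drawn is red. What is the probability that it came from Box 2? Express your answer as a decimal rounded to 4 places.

Tabulate prior·likelihood by source: [1] prior 0.2, lik 0.5556, product 0.1111; [2] prior 0.2, lik 0.4444, product 0.08889; [3] prior 0.2, lik 0.75, product 0.1500; [4] prior 0.2, lik 0.4444, product 0.08889; [5] prior 0.2, lik 0.3636, product 0.07273.
Normalizing constant = 0.51162; the posterior for Box 2 is its product over the sum, 0.08889/0.51162 = 0.1737.

Posterior probability ≈ 0.1737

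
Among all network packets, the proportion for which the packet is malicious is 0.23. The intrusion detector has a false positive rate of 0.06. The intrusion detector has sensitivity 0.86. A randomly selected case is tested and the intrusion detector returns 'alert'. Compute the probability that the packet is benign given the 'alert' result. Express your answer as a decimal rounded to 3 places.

Let H be the event that the packet is malicious. P(H) = 0.23, so P(¬H) = 0.77. With E the 'alert' result, P(E|H) = 0.86 and P(E|¬H) = 0.06.
P(E) = 0.86·0.23 + 0.06·0.77 = 0.19780 + 0.046200 = 0.24400.
By Bayes' theorem, P(H|E) = 0.19780 / 0.24400 = 0.811. Hence P(¬H|E) = 1 − 0.811 = 0.189.

P(¬H | E) ≈ 0.189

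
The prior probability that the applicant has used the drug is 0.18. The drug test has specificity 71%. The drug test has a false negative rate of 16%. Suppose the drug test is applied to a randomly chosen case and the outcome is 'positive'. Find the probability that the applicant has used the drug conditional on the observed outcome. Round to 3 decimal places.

P(H | E) ≈ 0.389

Write H for 'the applicant has used the drug'. Prior odds H:¬H = 0.18/0.82 = 0.21951. For the 'positive' outcome, the likelihood ratio is 0.84/0.29 = 2.8966.
Posterior odds = 0.21951 × 2.8966 = 0.63583, so P(H|E) = 0.63583/(1+0.63583) = 0.389.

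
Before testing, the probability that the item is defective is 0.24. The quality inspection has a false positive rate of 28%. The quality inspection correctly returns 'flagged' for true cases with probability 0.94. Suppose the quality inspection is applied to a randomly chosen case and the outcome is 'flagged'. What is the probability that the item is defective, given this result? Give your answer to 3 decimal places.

Let H be the event that the item is defective. P(H) = 0.24, so P(¬H) = 0.76. With E the 'flagged' result, P(E|H) = 0.94 and P(E|¬H) = 0.28.
P(E) = 0.94·0.24 + 0.28·0.76 = 0.22560 + 0.21280 = 0.43840.
By Bayes' theorem, P(H|E) = 0.22560 / 0.43840 = 0.515.

P(H | E) ≈ 0.515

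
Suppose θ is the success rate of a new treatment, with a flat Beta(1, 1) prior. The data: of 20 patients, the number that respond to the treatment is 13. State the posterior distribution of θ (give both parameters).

Posterior: Beta(14, 8)

Observing 13 successes and 7 failures updates Beta(1, 1) by adding the success and failure counts to the two shape parameters: α = 1+13 = 14, β = 1+7 = 8.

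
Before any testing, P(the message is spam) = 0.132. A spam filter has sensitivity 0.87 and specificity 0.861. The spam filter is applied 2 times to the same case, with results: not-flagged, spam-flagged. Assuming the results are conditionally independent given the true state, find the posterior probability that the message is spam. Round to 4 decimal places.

Posterior P(H) ≈ 0.1257

Let H be the event that the message is spam; start with P(H) = 0.132. P('spam-flagged'|H) = 0.87, P('spam-flagged'|¬H) = 0.139.
Update on result 1 ('not-flagged'): P(H) ← 0.13·0.1320 / (0.13·0.1320 + 0.861·0.8680) = 0.017160/0.76451 = 0.0224.
Update on result 2 ('spam-flagged'): P(H) ← 0.87·0.0224 / (0.87·0.0224 + 0.139·0.9776) = 0.019528/0.15541 = 0.1257.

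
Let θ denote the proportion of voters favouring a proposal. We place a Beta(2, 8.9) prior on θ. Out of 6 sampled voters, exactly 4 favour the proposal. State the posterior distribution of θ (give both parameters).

Posterior: Beta(6, 10.9)

Observing 4 successes and 2 failures updates Beta(2, 8.9) by adding the success and failure counts to the two shape parameters: α = 2+4 = 6, β = 8.9+2 = 10.9.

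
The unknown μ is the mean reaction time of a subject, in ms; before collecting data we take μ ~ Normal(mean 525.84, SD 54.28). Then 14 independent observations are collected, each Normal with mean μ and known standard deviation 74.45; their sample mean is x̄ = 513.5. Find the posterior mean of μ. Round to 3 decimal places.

Prior precision 1/τ₀² = 1/54.28² = 0.00033941; data precision n/σ² = 14/74.45² = 0.00252580.
Posterior precision = 0.00033941 + 0.00252580 = 0.00286520.
Posterior mean = (0.00033941·525.84 + 0.00252580·513.5) / 0.00286520 = 514.962.

Posterior mean ≈ 514.962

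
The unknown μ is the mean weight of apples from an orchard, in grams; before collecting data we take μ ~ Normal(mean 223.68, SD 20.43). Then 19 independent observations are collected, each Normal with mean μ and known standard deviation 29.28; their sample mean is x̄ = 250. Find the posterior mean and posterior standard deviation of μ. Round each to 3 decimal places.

Prior precision 1/τ₀² = 1/20.43² = 0.00239587; data precision n/σ² = 19/29.28² = 0.0221621.
Posterior precision = 0.00239587 + 0.0221621 = 0.0245580, giving posterior SD = 1/√0.0245580 = 6.381.
Posterior mean = (0.00239587·223.68 + 0.0221621·250) / 0.0245580 = 247.432.

Posterior mean ≈ 247.432; posterior SD ≈ 6.381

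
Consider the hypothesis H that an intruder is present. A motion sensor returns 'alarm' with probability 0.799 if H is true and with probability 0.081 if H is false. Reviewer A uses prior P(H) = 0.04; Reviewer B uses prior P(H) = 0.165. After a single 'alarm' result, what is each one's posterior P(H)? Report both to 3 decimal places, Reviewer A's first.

The likelihood ratio for an 'alarm' result is 0.799/0.081 = 9.8642.
Reviewer A: prior odds 0.04/0.96 = 0.041667; posterior odds 0.41101; posterior probability 0.291.
Reviewer B: prior odds 0.165/0.835 = 0.19760; posterior odds 1.9492; posterior probability 0.661.

Reviewer A: 0.291; Reviewer B: 0.661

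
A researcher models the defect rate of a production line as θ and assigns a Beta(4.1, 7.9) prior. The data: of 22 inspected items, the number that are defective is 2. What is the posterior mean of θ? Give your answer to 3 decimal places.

Posterior mean ≈ 0.179

The binomial likelihood is conjugate to the Beta prior: with 2 successes and 20 failures, the posterior is Beta(4.1+2, 7.9+20) = Beta(6.1, 27.9).
Posterior mean = α/(α+β) = 6.1/34 = 0.179.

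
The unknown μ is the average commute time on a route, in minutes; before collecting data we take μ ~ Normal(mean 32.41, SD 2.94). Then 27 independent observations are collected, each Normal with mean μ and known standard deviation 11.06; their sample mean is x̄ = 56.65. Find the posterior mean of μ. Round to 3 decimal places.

Posterior mean ≈ 48.314

Prior precision 1/τ₀² = 1/2.94² = 0.115693; data precision n/σ² = 27/11.06² = 0.220726.
Posterior precision = 0.115693 + 0.220726 = 0.336419.
Posterior mean = (0.115693·32.41 + 0.220726·56.65) / 0.336419 = 48.314.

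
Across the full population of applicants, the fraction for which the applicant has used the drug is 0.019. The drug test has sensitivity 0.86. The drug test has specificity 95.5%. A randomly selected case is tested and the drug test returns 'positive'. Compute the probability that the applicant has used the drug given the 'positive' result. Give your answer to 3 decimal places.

P(H | E) ≈ 0.270

Write H for 'the applicant has used the drug'. Prior odds H:¬H = 0.019/0.981 = 0.019368. For the 'positive' outcome, the likelihood ratio is 0.86/0.045 = 19.111.
Posterior odds = 0.019368 × 19.111 = 0.37014, so P(H|E) = 0.37014/(1+0.37014) = 0.270.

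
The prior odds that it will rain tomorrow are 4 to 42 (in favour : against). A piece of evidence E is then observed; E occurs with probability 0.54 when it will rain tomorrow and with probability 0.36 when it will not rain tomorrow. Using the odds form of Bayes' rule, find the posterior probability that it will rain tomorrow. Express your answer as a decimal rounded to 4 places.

Posterior probability ≈ 0.1250

Prior odds = 4/42 = 0.095238. In log-odds, ln(0.095238) = -2.3514.
Add log likelihood ratio: ln(1.5000) = 0.40547.
Posterior log-odds = -1.9459, so posterior odds = exp(-1.9459) = 0.14286. Converting, P(H|E) = 0.14286/1.1429 = 0.1250.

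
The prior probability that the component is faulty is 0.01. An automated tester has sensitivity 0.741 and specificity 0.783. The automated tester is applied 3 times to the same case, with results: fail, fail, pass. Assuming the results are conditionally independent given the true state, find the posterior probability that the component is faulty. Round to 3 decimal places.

Let H be the event that the component is faulty; start with P(H) = 0.01. P('fail'|H) = 0.741, P('fail'|¬H) = 0.217.
Update on result 1 ('fail'): P(H) ← 0.741·0.0100 / (0.741·0.0100 + 0.217·0.9900) = 0.0074100/0.22224 = 0.0333.
Update on result 2 ('fail'): P(H) ← 0.741·0.0333 / (0.741·0.0333 + 0.217·0.9667) = 0.024707/0.23447 = 0.1054.
Update on result 3 ('pass'): P(H) ← 0.259·0.1054 / (0.259·0.1054 + 0.783·0.8946) = 0.027291/0.72779 = 0.0375.

Posterior P(H) ≈ 0.037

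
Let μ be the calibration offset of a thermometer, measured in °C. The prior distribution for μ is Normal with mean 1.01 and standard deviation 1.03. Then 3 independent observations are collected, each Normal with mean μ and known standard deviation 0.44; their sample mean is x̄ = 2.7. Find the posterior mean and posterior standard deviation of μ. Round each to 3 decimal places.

Posterior mean ≈ 2.603; posterior SD ≈ 0.247

With known σ, the Normal prior is conjugate. Weight on the data is w = (n/σ²)/(n/σ² + 1/τ₀²) = 15.4959/(15.4959+0.942596) = 0.94266.
Posterior mean = w·x̄ + (1−w)·μ₀ = 0.94266·2.7 + 0.057341·1.01 = 2.603. Posterior variance = 1/(15.4959+0.942596) = 0.0608329, so SD = 0.247.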